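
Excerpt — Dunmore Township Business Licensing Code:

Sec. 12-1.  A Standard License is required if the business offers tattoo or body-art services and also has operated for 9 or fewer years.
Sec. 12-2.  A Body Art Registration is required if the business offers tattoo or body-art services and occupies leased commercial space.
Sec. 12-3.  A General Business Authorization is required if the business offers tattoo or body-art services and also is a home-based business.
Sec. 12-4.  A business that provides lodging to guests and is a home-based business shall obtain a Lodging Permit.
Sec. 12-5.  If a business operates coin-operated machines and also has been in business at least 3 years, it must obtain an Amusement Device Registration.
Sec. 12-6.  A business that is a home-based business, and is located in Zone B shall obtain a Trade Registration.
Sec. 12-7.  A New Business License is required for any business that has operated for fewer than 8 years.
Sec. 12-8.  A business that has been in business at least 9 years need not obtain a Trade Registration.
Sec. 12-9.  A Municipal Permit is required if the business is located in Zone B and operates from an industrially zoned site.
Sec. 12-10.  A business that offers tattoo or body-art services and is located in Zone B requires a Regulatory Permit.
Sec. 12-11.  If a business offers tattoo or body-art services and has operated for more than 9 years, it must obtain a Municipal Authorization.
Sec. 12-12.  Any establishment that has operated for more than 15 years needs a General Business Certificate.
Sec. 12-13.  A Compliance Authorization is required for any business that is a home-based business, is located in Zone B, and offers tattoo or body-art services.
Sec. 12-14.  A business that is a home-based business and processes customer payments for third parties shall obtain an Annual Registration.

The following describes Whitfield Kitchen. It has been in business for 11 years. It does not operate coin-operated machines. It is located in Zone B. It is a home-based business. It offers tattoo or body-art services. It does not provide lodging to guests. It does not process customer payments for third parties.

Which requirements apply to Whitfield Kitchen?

Sec. 12-1. offers tattoo or body-art services; years in business 11 > 9 → Standard License not required.
Sec. 12-2. offers tattoo or body-art services; is a home-based business (not: occupies leased commercial space) → Body Art Registration not required.
Sec. 12-3. offers tattoo or body-art services; is a home-based business → General Business Authorization required.
Sec. 12-4. does not provide lodging to guests; is a home-based business → Lodging Permit not required.
Sec. 12-5. does not operate coin-operated machines; years in business 11 ≥ 3 → Amusement Device Registration not required.
Sec. 12-6. is a home-based business; is located in Zone B → Trade Registration required.
Sec. 12-7. years in business 11 ≥ 8 → New Business License not required.
Sec. 12-8. years in business 11 ≥ 9 → exempt from Trade Registration.
Sec. 12-9. is located in Zone B; is a home-based business (not: operates from an industrially zoned site) → Municipal Permit not required.
Sec. 12-10. offers tattoo or body-art services; is located in Zone B → Regulatory Permit required.
Sec. 12-11. offers tattoo or body-art services; years in business 11 > 9 → Municipal Authorization required.
Sec. 12-12. years in business 11 ≤ 15 → General Business Certificate not required.
Sec. 12-13. is a home-based business; is located in Zone B; offers tattoo or body-art services → Compliance Authorization required.
Sec. 12-14. is a home-based business; does not process customer payments for third parties → Annual Registration not required.

Compliance Authorization, General Business Authorization, Municipal Authorization, Regulatory Permit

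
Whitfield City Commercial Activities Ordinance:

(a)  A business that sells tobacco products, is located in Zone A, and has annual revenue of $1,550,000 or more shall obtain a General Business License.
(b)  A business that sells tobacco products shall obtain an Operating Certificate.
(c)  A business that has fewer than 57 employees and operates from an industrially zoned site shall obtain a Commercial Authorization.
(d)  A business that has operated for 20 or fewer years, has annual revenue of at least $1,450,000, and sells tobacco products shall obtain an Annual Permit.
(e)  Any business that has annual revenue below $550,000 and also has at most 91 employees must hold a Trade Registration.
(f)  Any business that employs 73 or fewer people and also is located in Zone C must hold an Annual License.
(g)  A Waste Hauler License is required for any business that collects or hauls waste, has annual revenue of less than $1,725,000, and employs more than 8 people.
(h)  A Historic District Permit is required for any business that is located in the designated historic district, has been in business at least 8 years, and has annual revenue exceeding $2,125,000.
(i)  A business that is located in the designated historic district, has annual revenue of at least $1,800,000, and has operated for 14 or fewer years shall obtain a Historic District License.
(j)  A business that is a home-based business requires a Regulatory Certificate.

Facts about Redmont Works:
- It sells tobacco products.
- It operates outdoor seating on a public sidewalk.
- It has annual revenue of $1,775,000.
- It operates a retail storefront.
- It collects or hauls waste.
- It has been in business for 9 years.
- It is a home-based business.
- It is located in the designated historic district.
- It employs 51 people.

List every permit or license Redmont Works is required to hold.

Annual Permit, Operating Certificate, Regulatory Certificate

(a) sells tobacco products; is located in the designated historic district (not: is located in Zone A); revenue $1,775,000 ≥ $1,550,000 → General Business License not required.
(b) sells tobacco products → Operating Certificate required.
(c) employees 51 < 57; is a home-based business (not: operates from an industrially zoned site) → Commercial Authorization not required.
(d) years in business 9 ≤ 20; revenue $1,775,000 ≥ $1,450,000; sells tobacco products → Annual Permit required.
(e) revenue $1,775,000 ≥ $550,000; employees 51 ≤ 91 → Trade Registration not required.
(f) employees 51 ≤ 73; is located in the designated historic district (not: is located in Zone C) → Annual License not required.
(g) collects or hauls waste; revenue $1,775,000 ≥ $1,725,000; employees 51 > 8 → Waste Hauler License not required.
(h) is located in the designated historic district; years in business 9 ≥ 8; revenue $1,775,000 ≤ $2,125,000 → Historic District Permit not required.
(i) is located in the designated historic district; revenue $1,775,000 < $1,800,000; years in business 9 ≤ 14 → Historic District License not required.
(j) is a home-based business → Regulatory Certificate required.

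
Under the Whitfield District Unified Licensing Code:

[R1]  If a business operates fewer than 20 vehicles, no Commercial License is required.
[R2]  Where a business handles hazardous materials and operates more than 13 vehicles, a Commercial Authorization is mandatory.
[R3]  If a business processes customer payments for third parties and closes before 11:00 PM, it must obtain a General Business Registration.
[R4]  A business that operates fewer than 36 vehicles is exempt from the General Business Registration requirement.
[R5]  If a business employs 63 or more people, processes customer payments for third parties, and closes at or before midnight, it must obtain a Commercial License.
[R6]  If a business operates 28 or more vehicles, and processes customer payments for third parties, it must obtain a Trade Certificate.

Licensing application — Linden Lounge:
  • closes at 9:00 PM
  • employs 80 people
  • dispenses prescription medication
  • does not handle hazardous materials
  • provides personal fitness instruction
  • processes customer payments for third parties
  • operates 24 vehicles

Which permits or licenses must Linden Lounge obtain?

[R1] vehicles 24 ≥ 20 → Commercial License exemption does not apply.
[R2] does not handle hazardous materials; vehicles 24 > 13 → Commercial Authorization not required.
[R3] processes customer payments for third parties; closes 9:00 PM, at/before 11:00 PM → General Business Registration required.
[R4] vehicles 24 < 36 → exempt from General Business Registration.
[R5] employees 80 ≥ 63; processes customer payments for third parties; closes 9:00 PM, at/before midnight → Commercial License required.
[R6] vehicles 24 < 28; processes customer payments for third parties → Trade Certificate not required.

Commercial License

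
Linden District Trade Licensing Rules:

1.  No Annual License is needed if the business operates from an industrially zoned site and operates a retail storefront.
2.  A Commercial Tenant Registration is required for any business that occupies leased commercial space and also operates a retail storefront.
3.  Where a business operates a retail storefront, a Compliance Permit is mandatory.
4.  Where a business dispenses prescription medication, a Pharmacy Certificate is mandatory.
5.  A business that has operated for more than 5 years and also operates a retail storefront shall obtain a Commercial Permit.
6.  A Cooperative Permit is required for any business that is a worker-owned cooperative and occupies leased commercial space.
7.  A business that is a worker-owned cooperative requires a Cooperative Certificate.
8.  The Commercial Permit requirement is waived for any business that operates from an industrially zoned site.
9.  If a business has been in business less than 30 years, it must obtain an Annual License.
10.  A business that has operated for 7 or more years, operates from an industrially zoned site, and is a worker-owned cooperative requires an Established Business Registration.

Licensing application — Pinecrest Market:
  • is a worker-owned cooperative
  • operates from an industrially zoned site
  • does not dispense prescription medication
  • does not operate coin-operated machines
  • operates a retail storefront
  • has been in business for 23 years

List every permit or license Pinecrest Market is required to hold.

Compliance Permit, Cooperative Certificate, Established Business Registration

1. operates from an industrially zoned site; operates a retail storefront → exempt from Annual License.
2. operates from an industrially zoned site (not: occupies leased commercial space); operates a retail storefront → Commercial Tenant Registration not required.
3. operates a retail storefront → Compliance Permit required.
4. does not dispense prescription medication → Pharmacy Certificate not required.
5. years in business 23 > 5; operates a retail storefront → Commercial Permit required.
6. is a worker-owned cooperative; operates from an industrially zoned site (not: occupies leased commercial space) → Cooperative Permit not required.
7. is a worker-owned cooperative → Cooperative Certificate required.
8. operates from an industrially zoned site → exempt from Commercial Permit.
9. years in business 23 < 30 → Annual License required.
10. years in business 23 ≥ 7; operates from an industrially zoned site; is a worker-owned cooperative → Established Business Registration required.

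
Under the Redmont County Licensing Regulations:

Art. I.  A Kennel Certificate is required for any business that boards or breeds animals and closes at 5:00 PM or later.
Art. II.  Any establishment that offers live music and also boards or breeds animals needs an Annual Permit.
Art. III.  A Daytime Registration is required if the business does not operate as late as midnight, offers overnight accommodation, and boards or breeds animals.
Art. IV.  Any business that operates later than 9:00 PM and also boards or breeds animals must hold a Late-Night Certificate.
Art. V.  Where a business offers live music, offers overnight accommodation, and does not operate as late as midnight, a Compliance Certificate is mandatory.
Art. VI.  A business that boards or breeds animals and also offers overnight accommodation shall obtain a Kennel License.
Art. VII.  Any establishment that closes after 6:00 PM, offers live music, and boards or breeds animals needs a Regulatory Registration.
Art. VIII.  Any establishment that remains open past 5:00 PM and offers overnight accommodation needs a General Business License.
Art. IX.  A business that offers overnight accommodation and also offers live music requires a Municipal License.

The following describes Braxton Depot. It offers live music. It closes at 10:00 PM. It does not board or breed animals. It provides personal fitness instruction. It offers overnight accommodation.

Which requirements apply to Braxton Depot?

Compliance Certificate, General Business License, Municipal License

Art. I. does not board or breed animals; closes 10:00 PM, after 5:00 PM → Kennel Certificate not required.
Art. II. offers live music; does not board or breed animals → Annual Permit not required.
Art. III. closes 10:00 PM, at/before midnight; offers overnight accommodation; does not board or breed animals → Daytime Registration not required.
Art. IV. closes 10:00 PM, after 9:00 PM; does not board or breed animals → Late-Night Certificate not required.
Art. V. offers live music; offers overnight accommodation; closes 10:00 PM, at/before midnight → Compliance Certificate required.
Art. VI. does not board or breed animals; offers overnight accommodation → Kennel License not required.
Art. VII. closes 10:00 PM, after 6:00 PM; offers live music; does not board or breed animals → Regulatory Registration not required.
Art. VIII. closes 10:00 PM, after 5:00 PM; offers overnight accommodation → General Business License required.
Art. IX. offers overnight accommodation; offers live music → Municipal License required.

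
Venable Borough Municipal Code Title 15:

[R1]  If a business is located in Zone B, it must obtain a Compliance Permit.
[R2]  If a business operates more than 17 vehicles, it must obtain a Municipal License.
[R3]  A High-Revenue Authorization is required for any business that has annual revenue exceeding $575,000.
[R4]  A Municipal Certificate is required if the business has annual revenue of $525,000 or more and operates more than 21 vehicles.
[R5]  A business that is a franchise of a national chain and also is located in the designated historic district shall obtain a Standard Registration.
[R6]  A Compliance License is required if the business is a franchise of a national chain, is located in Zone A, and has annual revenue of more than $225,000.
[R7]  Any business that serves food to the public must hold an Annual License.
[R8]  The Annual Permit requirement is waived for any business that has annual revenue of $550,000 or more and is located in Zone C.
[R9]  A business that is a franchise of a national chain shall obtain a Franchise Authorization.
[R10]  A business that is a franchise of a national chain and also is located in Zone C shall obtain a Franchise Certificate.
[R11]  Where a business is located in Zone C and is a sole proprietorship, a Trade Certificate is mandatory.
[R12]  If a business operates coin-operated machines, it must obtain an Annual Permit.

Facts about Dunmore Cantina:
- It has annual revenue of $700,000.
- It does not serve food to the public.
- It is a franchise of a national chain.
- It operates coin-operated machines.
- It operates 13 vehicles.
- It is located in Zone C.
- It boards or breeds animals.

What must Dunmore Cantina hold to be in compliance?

Franchise Authorization, Franchise Certificate, High-Revenue Authorization

[R1] is located in Zone C (not: is located in Zone B) → Compliance Permit not required.
[R2] vehicles 13 ≤ 17 → Municipal License not required.
[R3] revenue $700,000 > $575,000 → High-Revenue Authorization required.
[R4] revenue $700,000 ≥ $525,000; vehicles 13 ≤ 21 → Municipal Certificate not required.
[R5] is a franchise of a national chain; is located in Zone C (not: is located in the designated historic district) → Standard Registration not required.
[R6] is a franchise of a national chain; is located in Zone C (not: is located in Zone A); revenue $700,000 > $225,000 → Compliance License not required.
[R7] does not serve food to the public → Annual License not required.
[R8] revenue $700,000 ≥ $550,000; is located in Zone C → exempt from Annual Permit.
[R9] is a franchise of a national chain → Franchise Authorization required.
[R10] is a franchise of a national chain; is located in Zone C → Franchise Certificate required.
[R11] is located in Zone C; is a franchise of a national chain (not: is a sole proprietorship) → Trade Certificate not required.
[R12] operates coin-operated machines → Annual Permit required.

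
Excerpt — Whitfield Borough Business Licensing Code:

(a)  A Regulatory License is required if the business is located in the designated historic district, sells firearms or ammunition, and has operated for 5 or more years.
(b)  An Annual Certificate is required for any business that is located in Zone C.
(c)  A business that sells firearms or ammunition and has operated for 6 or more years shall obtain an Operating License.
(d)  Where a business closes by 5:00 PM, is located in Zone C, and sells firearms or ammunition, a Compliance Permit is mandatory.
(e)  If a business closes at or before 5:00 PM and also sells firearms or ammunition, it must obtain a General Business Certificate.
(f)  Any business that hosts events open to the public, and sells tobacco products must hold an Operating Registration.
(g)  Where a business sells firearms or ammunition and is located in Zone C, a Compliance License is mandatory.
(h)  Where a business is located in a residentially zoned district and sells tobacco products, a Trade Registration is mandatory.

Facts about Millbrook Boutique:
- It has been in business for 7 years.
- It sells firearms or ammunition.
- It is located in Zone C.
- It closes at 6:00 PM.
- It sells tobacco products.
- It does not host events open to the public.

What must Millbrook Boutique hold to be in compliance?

(a) is located in Zone C (not: is located in the designated historic district); sells firearms or ammunition; years in business 7 ≥ 5 → Regulatory License not required.
(b) is located in Zone C → Annual Certificate required.
(c) sells firearms or ammunition; years in business 7 ≥ 6 → Operating License required.
(d) closes 6:00 PM, after 5:00 PM; is located in Zone C; sells firearms or ammunition → Compliance Permit not required.
(e) closes 6:00 PM, after 5:00 PM; sells firearms or ammunition → General Business Certificate not required.
(f) does not host events open to the public; sells tobacco products → Operating Registration not required.
(g) sells firearms or ammunition; is located in Zone C → Compliance License required.
(h) is located in Zone C (not: is located in a residentially zoned district); sells tobacco products → Trade Registration not required.

Annual Certificate, Compliance License, Operating License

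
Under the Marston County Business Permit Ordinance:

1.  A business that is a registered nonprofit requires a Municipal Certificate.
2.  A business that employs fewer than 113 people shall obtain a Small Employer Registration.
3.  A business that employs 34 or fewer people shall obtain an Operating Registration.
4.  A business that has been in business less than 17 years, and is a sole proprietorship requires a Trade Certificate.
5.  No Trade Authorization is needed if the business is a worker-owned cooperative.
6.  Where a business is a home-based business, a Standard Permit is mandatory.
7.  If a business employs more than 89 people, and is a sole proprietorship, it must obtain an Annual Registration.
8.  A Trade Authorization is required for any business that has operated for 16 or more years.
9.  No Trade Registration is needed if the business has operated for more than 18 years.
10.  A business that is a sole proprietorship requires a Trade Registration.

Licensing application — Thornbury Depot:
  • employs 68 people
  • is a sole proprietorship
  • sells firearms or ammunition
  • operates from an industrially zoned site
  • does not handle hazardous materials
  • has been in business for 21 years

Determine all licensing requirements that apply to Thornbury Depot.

Small Employer Registration, Trade Authorization

1. is a sole proprietorship (not: is a registered nonprofit) → Municipal Certificate not required.
2. employees 68 < 113 → Small Employer Registration required.
3. employees 68 > 34 → Operating Registration not required.
4. years in business 21 ≥ 17; is a sole proprietorship → Trade Certificate not required.
5. is a sole proprietorship (not: is a worker-owned cooperative) → Trade Authorization exemption does not apply.
6. operates from an industrially zoned site (not: is a home-based business) → Standard Permit not required.
7. employees 68 ≤ 89; is a sole proprietorship → Annual Registration not required.
8. years in business 21 ≥ 16 → Trade Authorization required.
9. years in business 21 > 18 → exempt from Trade Registration.
10. is a sole proprietorship → Trade Registration required.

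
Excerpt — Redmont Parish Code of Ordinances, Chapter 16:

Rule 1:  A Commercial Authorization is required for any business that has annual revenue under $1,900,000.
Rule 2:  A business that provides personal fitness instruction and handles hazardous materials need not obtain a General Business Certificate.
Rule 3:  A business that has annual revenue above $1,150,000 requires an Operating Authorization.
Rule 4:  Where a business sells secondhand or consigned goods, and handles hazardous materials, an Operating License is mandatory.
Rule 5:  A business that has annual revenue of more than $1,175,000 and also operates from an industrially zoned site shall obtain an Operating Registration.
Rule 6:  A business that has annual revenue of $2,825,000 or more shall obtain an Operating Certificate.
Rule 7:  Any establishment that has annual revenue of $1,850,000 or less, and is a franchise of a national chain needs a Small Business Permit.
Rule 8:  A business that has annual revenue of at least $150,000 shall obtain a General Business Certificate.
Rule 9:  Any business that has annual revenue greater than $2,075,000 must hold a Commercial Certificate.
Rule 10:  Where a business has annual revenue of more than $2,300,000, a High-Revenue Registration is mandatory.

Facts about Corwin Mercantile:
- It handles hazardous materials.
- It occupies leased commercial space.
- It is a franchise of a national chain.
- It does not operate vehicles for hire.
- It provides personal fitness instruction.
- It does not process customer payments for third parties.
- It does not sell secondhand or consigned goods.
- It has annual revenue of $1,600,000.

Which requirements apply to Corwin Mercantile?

Commercial Authorization, Operating Authorization, Small Business Permit

Rule 1: revenue $1,600,000 < $1,900,000 → Commercial Authorization required.
Rule 2: provides personal fitness instruction; handles hazardous materials → exempt from General Business Certificate.
Rule 3: revenue $1,600,000 > $1,150,000 → Operating Authorization required.
Rule 4: does not sell secondhand or consigned goods; handles hazardous materials → Operating License not required.
Rule 5: revenue $1,600,000 > $1,175,000; occupies leased commercial space (not: operates from an industrially zoned site) → Operating Registration not required.
Rule 6: revenue $1,600,000 < $2,825,000 → Operating Certificate not required.
Rule 7: revenue $1,600,000 ≤ $1,850,000; is a franchise of a national chain → Small Business Permit required.
Rule 8: revenue $1,600,000 ≥ $150,000 → General Business Certificate required.
Rule 9: revenue $1,600,000 ≤ $2,075,000 → Commercial Certificate not required.
Rule 10: revenue $1,600,000 ≤ $2,300,000 → High-Revenue Registration not required.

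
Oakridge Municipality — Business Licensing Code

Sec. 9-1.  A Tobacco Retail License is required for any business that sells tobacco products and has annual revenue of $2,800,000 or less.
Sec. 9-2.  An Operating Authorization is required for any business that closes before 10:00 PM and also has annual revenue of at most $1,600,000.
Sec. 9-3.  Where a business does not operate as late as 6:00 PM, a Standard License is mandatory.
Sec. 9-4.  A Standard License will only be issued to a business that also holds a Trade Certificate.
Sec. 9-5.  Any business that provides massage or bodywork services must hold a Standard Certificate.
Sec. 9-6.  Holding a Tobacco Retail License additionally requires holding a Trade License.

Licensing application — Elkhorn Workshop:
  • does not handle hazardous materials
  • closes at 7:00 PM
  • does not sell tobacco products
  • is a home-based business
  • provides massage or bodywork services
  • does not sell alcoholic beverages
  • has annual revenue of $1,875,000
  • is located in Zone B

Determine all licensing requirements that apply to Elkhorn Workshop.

Sec. 9-1. does not sell tobacco products; revenue $1,875,000 ≤ $2,800,000 → Tobacco Retail License not required.
Sec. 9-2. closes 7:00 PM, at/before 10:00 PM; revenue $1,875,000 > $1,600,000 → Operating Authorization not required.
Sec. 9-3. closes 7:00 PM, after 6:00 PM → Standard License not required.
Sec. 9-4. Standard License is not required → no effect.
Sec. 9-5. provides massage or bodywork services → Standard Certificate required.
Sec. 9-6. Tobacco Retail License is not required → no effect.

Standard Certificate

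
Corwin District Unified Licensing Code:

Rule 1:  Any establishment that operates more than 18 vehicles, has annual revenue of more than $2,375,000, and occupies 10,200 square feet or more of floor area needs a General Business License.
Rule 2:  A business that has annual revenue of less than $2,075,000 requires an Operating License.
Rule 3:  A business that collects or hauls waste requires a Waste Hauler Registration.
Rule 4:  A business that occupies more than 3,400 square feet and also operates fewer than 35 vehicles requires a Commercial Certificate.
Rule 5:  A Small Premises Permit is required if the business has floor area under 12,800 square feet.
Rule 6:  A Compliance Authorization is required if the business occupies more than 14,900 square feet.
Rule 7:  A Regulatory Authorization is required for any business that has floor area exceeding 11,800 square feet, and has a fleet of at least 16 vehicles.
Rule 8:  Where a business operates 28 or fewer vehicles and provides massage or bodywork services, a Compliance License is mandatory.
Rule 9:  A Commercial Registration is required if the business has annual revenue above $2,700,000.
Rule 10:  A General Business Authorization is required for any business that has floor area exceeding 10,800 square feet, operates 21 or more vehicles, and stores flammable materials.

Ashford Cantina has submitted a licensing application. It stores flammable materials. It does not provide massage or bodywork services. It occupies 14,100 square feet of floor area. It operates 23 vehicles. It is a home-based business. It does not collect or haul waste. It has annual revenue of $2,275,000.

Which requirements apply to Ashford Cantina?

Rule 1: vehicles 23 > 18; revenue $2,275,000 ≤ $2,375,000; floor area 14,100 square feet ≥ 10,200 square feet → General Business License not required.
Rule 2: revenue $2,275,000 ≥ $2,075,000 → Operating License not required.
Rule 3: does not collect or haul waste → Waste Hauler Registration not required.
Rule 4: floor area 14,100 square feet > 3,400 square feet; vehicles 23 < 35 → Commercial Certificate required.
Rule 5: floor area 14,100 square feet ≥ 12,800 square feet → Small Premises Permit not required.
Rule 6: floor area 14,100 square feet ≤ 14,900 square feet → Compliance Authorization not required.
Rule 7: floor area 14,100 square feet > 11,800 square feet; vehicles 23 ≥ 16 → Regulatory Authorization required.
Rule 8: vehicles 23 ≤ 28; does not provide massage or bodywork services → Compliance License not required.
Rule 9: revenue $2,275,000 ≤ $2,700,000 → Commercial Registration not required.
Rule 10: floor area 14,100 square feet > 10,800 square feet; vehicles 23 ≥ 21; stores flammable materials → General Business Authorization required.

Commercial Certificate, General Business Authorization, Regulatory Authorization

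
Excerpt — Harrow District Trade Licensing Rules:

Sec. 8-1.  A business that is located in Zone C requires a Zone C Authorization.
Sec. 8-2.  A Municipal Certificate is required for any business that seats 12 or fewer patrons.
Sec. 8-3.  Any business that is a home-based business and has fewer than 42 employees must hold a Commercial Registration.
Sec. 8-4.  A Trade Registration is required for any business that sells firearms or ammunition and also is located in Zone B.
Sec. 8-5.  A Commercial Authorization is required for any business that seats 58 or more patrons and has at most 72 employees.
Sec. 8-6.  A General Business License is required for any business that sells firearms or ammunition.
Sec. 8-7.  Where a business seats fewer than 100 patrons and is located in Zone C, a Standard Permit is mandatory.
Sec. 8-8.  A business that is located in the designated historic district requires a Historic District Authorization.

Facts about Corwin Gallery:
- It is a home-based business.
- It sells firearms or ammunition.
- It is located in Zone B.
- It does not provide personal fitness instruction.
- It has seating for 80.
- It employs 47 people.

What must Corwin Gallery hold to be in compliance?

Commercial Authorization, General Business License, Trade Registration

Sec. 8-1. is located in Zone B (not: is located in Zone C) → Zone C Authorization not required.
Sec. 8-2. seating 80 > 12 → Municipal Certificate not required.
Sec. 8-3. is a home-based business; employees 47 ≥ 42 → Commercial Registration not required.
Sec. 8-4. sells firearms or ammunition; is located in Zone B → Trade Registration required.
Sec. 8-5. seating 80 ≥ 58; employees 47 ≤ 72 → Commercial Authorization required.
Sec. 8-6. sells firearms or ammunition → General Business License required.
Sec. 8-7. seating 80 < 100; is located in Zone B (not: is located in Zone C) → Standard Permit not required.
Sec. 8-8. is located in Zone B (not: is located in the designated historic district) → Historic District Authorization not required.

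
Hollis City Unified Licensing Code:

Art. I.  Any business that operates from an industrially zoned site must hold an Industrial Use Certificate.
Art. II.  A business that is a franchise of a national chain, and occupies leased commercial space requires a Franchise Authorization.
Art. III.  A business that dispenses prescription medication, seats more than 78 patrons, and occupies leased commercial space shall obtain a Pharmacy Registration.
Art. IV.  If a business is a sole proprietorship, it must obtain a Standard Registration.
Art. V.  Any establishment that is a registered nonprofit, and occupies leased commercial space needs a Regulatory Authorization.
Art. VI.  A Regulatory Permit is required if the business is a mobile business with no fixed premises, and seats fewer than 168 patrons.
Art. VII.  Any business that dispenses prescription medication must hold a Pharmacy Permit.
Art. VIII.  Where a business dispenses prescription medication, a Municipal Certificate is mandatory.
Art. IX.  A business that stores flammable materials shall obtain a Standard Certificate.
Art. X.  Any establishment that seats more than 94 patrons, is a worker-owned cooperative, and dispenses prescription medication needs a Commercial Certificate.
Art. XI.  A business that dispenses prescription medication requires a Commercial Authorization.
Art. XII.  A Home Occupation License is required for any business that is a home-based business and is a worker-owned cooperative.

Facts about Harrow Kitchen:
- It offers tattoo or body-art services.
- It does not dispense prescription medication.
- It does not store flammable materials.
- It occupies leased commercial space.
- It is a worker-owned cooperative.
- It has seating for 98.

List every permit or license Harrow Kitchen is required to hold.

Art. I. occupies leased commercial space (not: operates from an industrially zoned site) → Industrial Use Certificate not required.
Art. II. is a worker-owned cooperative (not: is a franchise of a national chain); occupies leased commercial space → Franchise Authorization not required.
Art. III. does not dispense prescription medication; seating 98 > 78; occupies leased commercial space → Pharmacy Registration not required.
Art. IV. is a worker-owned cooperative (not: is a sole proprietorship) → Standard Registration not required.
Art. V. is a worker-owned cooperative (not: is a registered nonprofit); occupies leased commercial space → Regulatory Authorization not required.
Art. VI. occupies leased commercial space (not: is a mobile business with no fixed premises); seating 98 < 168 → Regulatory Permit not required.
Art. VII. does not dispense prescription medication → Pharmacy Permit not required.
Art. VIII. does not dispense prescription medication → Municipal Certificate not required.
Art. IX. does not store flammable materials → Standard Certificate not required.
Art. X. seating 98 > 94; is a worker-owned cooperative; does not dispense prescription medication → Commercial Certificate not required.
Art. XI. does not dispense prescription medication → Commercial Authorization not required.
Art. XII. occupies leased commercial space (not: is a home-based business); is a worker-owned cooperative → Home Occupation License not required.

None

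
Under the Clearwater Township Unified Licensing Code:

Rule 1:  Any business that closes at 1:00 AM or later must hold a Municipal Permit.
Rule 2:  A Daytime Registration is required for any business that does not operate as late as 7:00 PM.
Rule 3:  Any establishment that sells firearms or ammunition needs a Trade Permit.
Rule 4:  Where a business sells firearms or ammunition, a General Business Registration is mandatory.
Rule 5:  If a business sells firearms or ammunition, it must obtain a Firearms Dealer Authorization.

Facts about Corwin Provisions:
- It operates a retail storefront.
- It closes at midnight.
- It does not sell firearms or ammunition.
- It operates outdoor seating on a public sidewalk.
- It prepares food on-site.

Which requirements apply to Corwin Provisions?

Rule 1: closes midnight, at/before 1:00 AM → Municipal Permit not required.
Rule 2: closes midnight, after 7:00 PM → Daytime Registration not required.
Rule 3: does not sell firearms or ammunition → Trade Permit not required.
Rule 4: does not sell firearms or ammunition → General Business Registration not required.
Rule 5: does not sell firearms or ammunition → Firearms Dealer Authorization not required.

None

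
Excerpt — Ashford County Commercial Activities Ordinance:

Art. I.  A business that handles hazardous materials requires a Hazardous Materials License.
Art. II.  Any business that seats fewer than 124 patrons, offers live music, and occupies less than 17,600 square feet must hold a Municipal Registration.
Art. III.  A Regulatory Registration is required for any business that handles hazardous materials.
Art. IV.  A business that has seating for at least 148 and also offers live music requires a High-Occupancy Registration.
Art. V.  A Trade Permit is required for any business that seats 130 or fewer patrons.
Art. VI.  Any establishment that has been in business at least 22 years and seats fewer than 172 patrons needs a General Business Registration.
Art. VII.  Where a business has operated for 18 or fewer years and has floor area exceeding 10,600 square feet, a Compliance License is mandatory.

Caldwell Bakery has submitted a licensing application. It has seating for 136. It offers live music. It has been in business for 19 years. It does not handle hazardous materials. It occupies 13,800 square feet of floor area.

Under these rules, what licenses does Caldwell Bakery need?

Art. I. does not handle hazardous materials → Hazardous Materials License not required.
Art. II. seating 136 ≥ 124; offers live music; floor area 13,800 square feet < 17,600 square feet → Municipal Registration not required.
Art. III. does not handle hazardous materials → Regulatory Registration not required.
Art. IV. seating 136 < 148; offers live music → High-Occupancy Registration not required.
Art. V. seating 136 > 130 → Trade Permit not required.
Art. VI. years in business 19 < 22; seating 136 < 172 → General Business Registration not required.
Art. VII. years in business 19 > 18; floor area 13,800 square feet > 10,600 square feet → Compliance License not required.

None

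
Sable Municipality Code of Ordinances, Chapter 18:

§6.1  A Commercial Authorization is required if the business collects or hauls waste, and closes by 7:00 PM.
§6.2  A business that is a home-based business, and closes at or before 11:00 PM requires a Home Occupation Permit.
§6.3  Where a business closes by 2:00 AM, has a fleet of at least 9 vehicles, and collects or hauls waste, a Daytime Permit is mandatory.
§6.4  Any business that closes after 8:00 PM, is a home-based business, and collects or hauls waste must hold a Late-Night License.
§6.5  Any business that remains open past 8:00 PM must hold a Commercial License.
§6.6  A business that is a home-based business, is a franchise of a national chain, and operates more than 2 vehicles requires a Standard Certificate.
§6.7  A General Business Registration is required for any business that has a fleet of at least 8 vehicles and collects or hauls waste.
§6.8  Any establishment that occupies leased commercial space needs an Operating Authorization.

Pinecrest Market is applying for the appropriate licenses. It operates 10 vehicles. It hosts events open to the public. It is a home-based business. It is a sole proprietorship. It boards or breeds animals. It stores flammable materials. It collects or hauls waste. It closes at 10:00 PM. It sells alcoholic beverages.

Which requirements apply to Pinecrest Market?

§6.1 collects or hauls waste; closes 10:00 PM, after 7:00 PM → Commercial Authorization not required.
§6.2 is a home-based business; closes 10:00 PM, at/before 11:00 PM → Home Occupation Permit required.
§6.3 closes 10:00 PM, at/before 2:00 AM; vehicles 10 ≥ 9; collects or hauls waste → Daytime Permit required.
§6.4 closes 10:00 PM, after 8:00 PM; is a home-based business; collects or hauls waste → Late-Night License required.
§6.5 closes 10:00 PM, after 8:00 PM → Commercial License required.
§6.6 is a home-based business; is a sole proprietorship (not: is a franchise of a national chain); vehicles 10 > 2 → Standard Certificate not required.
§6.7 vehicles 10 ≥ 8; collects or hauls waste → General Business Registration required.
§6.8 is a home-based business (not: occupies leased commercial space) → Operating Authorization not required.

Commercial License, Daytime Permit, General Business Registration, Home Occupation Permit, Late-Night License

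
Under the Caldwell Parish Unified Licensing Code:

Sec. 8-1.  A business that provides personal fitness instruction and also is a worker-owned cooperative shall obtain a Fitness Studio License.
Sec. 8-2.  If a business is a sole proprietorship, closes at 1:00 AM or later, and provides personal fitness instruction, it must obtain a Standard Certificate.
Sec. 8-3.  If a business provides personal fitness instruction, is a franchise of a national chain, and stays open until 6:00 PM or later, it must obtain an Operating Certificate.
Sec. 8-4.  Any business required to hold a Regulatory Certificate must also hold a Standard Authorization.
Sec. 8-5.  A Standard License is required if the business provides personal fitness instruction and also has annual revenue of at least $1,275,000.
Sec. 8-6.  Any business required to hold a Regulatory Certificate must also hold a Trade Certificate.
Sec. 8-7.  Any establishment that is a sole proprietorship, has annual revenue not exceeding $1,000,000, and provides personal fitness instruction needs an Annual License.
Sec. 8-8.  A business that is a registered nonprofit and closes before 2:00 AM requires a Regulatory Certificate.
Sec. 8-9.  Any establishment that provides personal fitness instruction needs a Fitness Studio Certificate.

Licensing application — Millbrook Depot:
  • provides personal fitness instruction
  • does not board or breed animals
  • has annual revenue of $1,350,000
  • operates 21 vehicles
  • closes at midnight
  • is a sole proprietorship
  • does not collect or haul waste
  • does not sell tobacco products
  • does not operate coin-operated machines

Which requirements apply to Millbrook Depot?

Fitness Studio Certificate, Standard License

Sec. 8-1. provides personal fitness instruction; is a sole proprietorship (not: is a worker-owned cooperative) → Fitness Studio License not required.
Sec. 8-2. is a sole proprietorship; closes midnight, at/before 1:00 AM; provides personal fitness instruction → Standard Certificate not required.
Sec. 8-3. provides personal fitness instruction; is a sole proprietorship (not: is a franchise of a national chain); closes midnight, after 6:00 PM → Operating Certificate not required.
Sec. 8-4. Regulatory Certificate is not required → no effect.
Sec. 8-5. provides personal fitness instruction; revenue $1,350,000 ≥ $1,275,000 → Standard License required.
Sec. 8-6. Regulatory Certificate is not required → no effect.
Sec. 8-7. is a sole proprietorship; revenue $1,350,000 > $1,000,000; provides personal fitness instruction → Annual License not required.
Sec. 8-8. is a sole proprietorship (not: is a registered nonprofit); closes midnight, at/before 2:00 AM → Regulatory Certificate not required.
Sec. 8-9. provides personal fitness instruction → Fitness Studio Certificate required.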